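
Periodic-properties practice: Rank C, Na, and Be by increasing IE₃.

C, Na, Be

IE_3 is the cost of taking one more electron from the +2 cation: C²⁺ still has 2 valence electrons; Na²⁺ is already 1 electron into the core; Be²⁺ is the bare [He] core.
Pulling an electron out of a noble-gas core costs far more than removing a remaining valence electron, so Na and Be sit at the high end of IE_3.
Tabulated IE_3 (kJ/mol): C 4620, Na 6910, Be 14849.
Overall IE_3 order: C < Na < Be.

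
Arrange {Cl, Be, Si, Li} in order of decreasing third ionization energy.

Consider each +2 ion: Cl²⁺ still has 5 valence electrons; Be²⁺ is the bare [He] core; Si²⁺ still has 2 valence electrons; Li²⁺ is already 1 electron into the core.
Breaking into a closed-shell core is much more expensive than removing a leftover valence electron — Li and Be have the largest IE_3 here.
Valence configurations: Cl²⁺ [Ne]3s²3p³, Si²⁺ [Ne]3s².
The numbers (kJ/mol): Cl 3822, Be 14849, Si 3232, Li 11815.
Overall IE_3 order: Si < Cl < Li < Be.

Be, Li, Cl, Si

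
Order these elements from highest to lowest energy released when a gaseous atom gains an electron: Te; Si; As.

Te > Si > As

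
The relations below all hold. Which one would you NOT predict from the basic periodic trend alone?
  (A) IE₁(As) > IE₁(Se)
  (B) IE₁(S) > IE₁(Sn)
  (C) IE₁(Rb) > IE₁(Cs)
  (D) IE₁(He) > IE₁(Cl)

(A)

The general trend: first ionisation energy increases across a period and decreases down a group.
(A) As (period 4, group 15) vs Se (period 4, group 16): the stated order contradicts the simple trend.
(B) S (period 3, group 16) vs Sn (period 5, group 14): the stated order agrees with the simple trend.
(C) Rb (period 5, group 1) vs Cs (period 6, group 1): the stated order agrees with the simple trend.
(D) He (period 1, group 18) vs Cl (period 3, group 17): the stated order agrees with the simple trend.
The exception is (A): Se (4p⁴) ionizes more easily than half-filled As (4p³).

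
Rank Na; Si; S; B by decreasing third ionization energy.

Na > B > S > Si

IE_3 is the cost of taking one more electron from the +2 cation: Na²⁺ is already 1 electron into the core; Si²⁺ still has 2 valence electrons; S²⁺ still has 4 valence electrons; B²⁺ still has 1 valence electron.
Breaking into a closed-shell core is much more expensive than removing a leftover valence electron — Na has the largest IE_3 here.
Valence configurations: Si²⁺ [Ne]3s², S²⁺ [Ne]3s²3p², B²⁺ [He]2s¹.
Tabulated IE_3 (kJ/mol): Na 6910, Si 3232, S 3357, B 3660.
Putting it together, IE_3: Si < S < B < Na.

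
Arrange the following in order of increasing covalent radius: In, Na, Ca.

In < Na < Ca

Radius decreases left→right (rising Z_eff, same n) and increases top→bottom (higher n).
A diagonal step moves right (one effect) and down (the opposite effect) at once.
Na > In: period and group pull opposite ways; the across-period shift dominates (155 vs 142 pm).
Ca > Na: period and group pull opposite ways; the down-group shift dominates (171 vs 155 pm).
For reference (pm): Na 155, Ca 171, In 142.
So from smallest to largest: In < Na < Ca.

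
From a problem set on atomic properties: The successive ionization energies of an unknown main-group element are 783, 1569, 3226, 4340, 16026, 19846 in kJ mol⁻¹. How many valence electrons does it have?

4

Look for the largest jump between consecutive ionization energies: IE5/IE4 ≈ 3.7, far larger than any earlier ratio.
That jump marks the point where a core electron is being removed. So the atom has 4 valence electrons.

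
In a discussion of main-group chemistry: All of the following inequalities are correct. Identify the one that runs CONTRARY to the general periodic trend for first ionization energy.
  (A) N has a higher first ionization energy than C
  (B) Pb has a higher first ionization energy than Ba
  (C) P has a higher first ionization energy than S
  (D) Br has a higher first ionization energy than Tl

(C)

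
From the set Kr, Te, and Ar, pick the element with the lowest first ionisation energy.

First ionization energy rises across a period (greater Z_eff holds electrons more tightly) and falls down a group (valence electrons are farther from the nucleus).
Here both period and group differ, so the two effects have to be weighed against each other.
Kr > Te: relative to Te, both the across-period and down-group shifts push Kr's first ionization energy up.
Ar > Kr: they share group 18; the group trend gives Ar the larger value.
Approximate values (kJ/mol): Ar 1521, Kr 1351, Te 869.
The lowest first ionisation energy among these belongs to Te.

Te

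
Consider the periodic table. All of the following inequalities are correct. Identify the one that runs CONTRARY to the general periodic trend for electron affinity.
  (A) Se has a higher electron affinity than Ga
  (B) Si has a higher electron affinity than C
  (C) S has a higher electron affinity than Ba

(B)

The general trend: electron affinity increases across a period and decreases down a group.
(A) Se (period 4, group 16) vs Ga (period 4, group 13): the stated order agrees with the simple trend.
(B) Si (period 3, group 14) vs C (period 2, group 14): the stated order contradicts the simple trend.
(C) S (period 3, group 16) vs Ba (period 6, group 2): the stated order agrees with the simple trend.
The exception is (B): Si's larger, more diffuse 3p orbitals accept an added electron slightly more readily than C's compact 2p.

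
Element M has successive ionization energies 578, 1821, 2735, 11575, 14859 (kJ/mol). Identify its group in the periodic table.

Look for the largest jump between consecutive ionization energies: IE4/IE3 ≈ 4.2, far larger than any earlier ratio.
That jump marks the point where a core electron is being removed. So the atom has 3 valence electrons.
A main-group element with 3 valence electrons is in group 13.

Group 13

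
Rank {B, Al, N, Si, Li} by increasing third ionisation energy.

After 2 electrons have been removed, what remains? B²⁺ still has 1 valence electron; Al²⁺ still has 1 valence electron; N²⁺ still has 3 valence electrons; Si²⁺ still has 2 valence electrons; Li²⁺ is already 1 electron into the core.
Breaking into a closed-shell core is much more expensive than removing a leftover valence electron — Li has the largest IE_3 here.
Valence configurations: B²⁺ [He]2s¹, Al²⁺ [Ne]3s¹, N²⁺ [He]2s²2p¹, Si²⁺ [Ne]3s².
The numbers (kJ/mol): B 3660, Al 2745, N 4578, Si 3232, Li 11815.
Overall IE_3 order: Al < Si < B < N < Li.

Al < Si < B < N < Li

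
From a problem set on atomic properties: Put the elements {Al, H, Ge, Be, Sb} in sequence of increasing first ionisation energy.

Al, Ge, Sb, Be, H

H is in period 1, group 1; Be is in period 2, group 2; Al is in period 3, group 13; Ge is in period 4, group 14; Sb is in period 5, group 15.
First ionization energy rises across a period (greater Z_eff holds electrons more tightly) and falls down a group (valence electrons are farther from the nucleus).
A diagonal step moves right (one effect) and down (the opposite effect) at once.
Ge > Al: period and group pull opposite ways; the across-period shift dominates (762 vs 578 kJ/mol).
Sb > Ge: the two effects oppose for this pair; the across-period effect wins (831 vs 762 kJ/mol).
Be > Sb: period and group pull opposite ways; the down-group shift dominates (900 vs 831 kJ/mol).
H > Be: period and group pull opposite ways; the down-group shift dominates (1312 vs 900 kJ/mol).
Tabulated first ionization energy (kJ/mol): H 1312, Be 900, Al 578, Ge 762, Sb 831.
So from lowest to highest: Al < Ge < Sb < Be < H.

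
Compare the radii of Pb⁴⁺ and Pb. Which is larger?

Forming Pb⁴⁺ removes 4 electrons from Pb. Fewer electrons for the same nuclear charge means less shielding and a higher Z_eff on the remaining electrons.
A cation is smaller than its parent atom: Pb⁴⁺ < Pb.

Pb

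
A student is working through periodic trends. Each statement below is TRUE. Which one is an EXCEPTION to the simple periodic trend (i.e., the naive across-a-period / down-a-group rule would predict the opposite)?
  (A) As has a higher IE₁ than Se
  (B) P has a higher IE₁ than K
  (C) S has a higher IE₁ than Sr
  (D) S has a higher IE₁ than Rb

(A)

The general trend: IE₁ increases across a period and decreases down a group.
(A) As (period 4, group 15) vs Se (period 4, group 16): the stated order contradicts the simple trend.
(B) P (period 3, group 15) vs K (period 4, group 1): the stated order agrees with the simple trend.
(C) S (period 3, group 16) vs Sr (period 5, group 2): the stated order agrees with the simple trend.
(D) S (period 3, group 16) vs Rb (period 5, group 1): the stated order agrees with the simple trend.
The exception is (A): Se (4p⁴) ionizes more easily than half-filled As (4p³).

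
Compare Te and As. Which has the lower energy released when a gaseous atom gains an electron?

As

As is in period 4, group 15; Te is in period 5, group 16.
Electron affinity generally becomes more exothermic across a period toward the halogens and less exothermic down a group.
A diagonal step moves right (one effect) and down (the opposite effect) at once.
Te > As: the two effects oppose for this pair; the across-period effect wins (190 vs 78 kJ/mol).
Approximate values (kJ/mol): As 78, Te 190.
So As has the lower energy released when a gaseous atom gains an electron (As < Te).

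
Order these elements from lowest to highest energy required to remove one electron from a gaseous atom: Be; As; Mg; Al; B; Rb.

Rb < Al < Mg < B < Be < As

IE₁ increases left→right with effective nuclear charge and decreases top→bottom as the valence shell moves farther out.
Here both period and group differ, so the two effects have to be weighed against each other.
Al > Rb: relative to Rb, both the across-period and down-group shifts push Al's first ionization energy up.
Mg > Al: this pair runs against the simple trend — see the exception note.
B > Mg: relative to Mg, both the across-period and down-group shifts push B's first ionization energy up.
Be > B: this pair runs against the simple trend — see the exception note.
As > Be: the two effects oppose for this pair; the across-period effect wins (947 vs 900 kJ/mol).
Note the exception: Mg has a higher first ionization energy than Al, contrary to the simple trend — Al's single 3p electron is easier to remove than one from Mg's filled 3s².
Note the exception: Be has a higher first ionization energy than B, contrary to the simple trend — removing B's lone 2p electron is easier than breaking Be's filled 2s².
Tabulated first ionization energy (kJ/mol): Be 900, B 801, Mg 738, Al 578, As 947, Rb 403.
So from lowest to highest: Rb < Al < Mg < B < Be < As.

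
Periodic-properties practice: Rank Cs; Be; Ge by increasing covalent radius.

Be is in period 2, group 2; Ge is in period 4, group 14; Cs is in period 6, group 1.
Moving right in a period, electrons are added to the same shell under a stronger nuclear pull, so atoms get smaller; moving down, a new shell is opened and atoms get larger.
Here both period and group differ, so the two effects have to be weighed against each other.
Ge > Be: period and group pull opposite ways; the down-group shift dominates (121 vs 102 pm).
Cs > Ge: both effects reinforce here, so Cs is clearly the larger of the two.
For reference (pm): Be 102, Ge 121, Cs 232.
So from smallest to largest: Be < Ge < Cs.

Be, Ge, Cs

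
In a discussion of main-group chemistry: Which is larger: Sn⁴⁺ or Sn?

Forming Sn⁴⁺ removes 4 electrons from Sn. Fewer electrons for the same nuclear charge means less shielding and a higher Z_eff on the remaining electrons.
A cation is smaller than its parent atom: Sn⁴⁺ < Sn.

Sn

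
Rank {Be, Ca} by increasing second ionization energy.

Ca < Be

Consider each +1 ion: Be⁺ still has 1 valence electron; Ca⁺ still has 1 valence electron.
All are still removing valence electrons, so compare the +1 ions as you would atoms: IE_2 generally rises across a period (higher Z_eff) and falls down a group (larger shell), subject to the usual subshell exceptions.
Valence configurations: Be⁺ [He]2s¹, Ca⁺ [Ar]4s¹.
The numbers (kJ/mol): Be 1757, Ca 1145.
So the second ionization energies run Ca < Be.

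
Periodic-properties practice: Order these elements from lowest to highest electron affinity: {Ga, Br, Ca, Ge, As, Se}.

Ca, Ga, As, Ge, Se, Br

EA tends to increase across a period and decrease down a group, though the pattern is less regular than for IE or radius.
All lie in period 4; the across-period trend (electron affinity increases left to right) applies, with the exception below.
Note the exception: Ge has a higher electron affinity than As, contrary to the simple trend — adding an electron to As's half-filled 4p³ is unfavourable, so Ge (4p²) has the more exothermic EA.
For reference (kJ/mol): Ca 2, Ga 29, Ge 119, As 78, Se 195, Br 325.
So from lowest to highest: Ca < Ga < As < Ge < Se < Br.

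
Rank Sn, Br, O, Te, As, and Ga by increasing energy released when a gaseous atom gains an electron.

Ga < As < Sn < O < Te < Br

O is in period 2, group 16; Ga is in period 4, group 13; As is in period 4, group 15; Br is in period 4, group 17; Sn is in period 5, group 14; Te is in period 5, group 16.
Adding an electron releases more energy for atoms nearer the top right (short of the noble gases).
Neither a single period nor a single group — weigh both effects.
As > Ga: both are in period 4; the period trend gives As the larger value.
Sn > As: this pair runs against the simple trend — see the exception note.
O > Sn: relative to Sn, both the across-period and down-group shifts push O's electron affinity up.
Te > O: this pair runs against the simple trend — see the exception note.
Br > Te: relative to Te, both the across-period and down-group shifts push Br's electron affinity up.
Note the exception: Sn has a higher electron affinity than As, contrary to the simple trend — adding an electron to As's half-filled np³ subshell costs electron-pairing energy.
Note the exception: Te has a higher electron affinity than O, contrary to the simple trend — O's compact 2p subshell gives strong electron–electron repulsion on the added electron.
For reference (kJ/mol): O 141, Ga 29, As 78, Br 325, Sn 107, Te 190.
So from lowest to highest: Ga < As < Sn < O < Te < Br.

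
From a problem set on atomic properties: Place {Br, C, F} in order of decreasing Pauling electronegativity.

F, Br, C

EN rises left→right (higher Z_eff, smaller atoms) and falls top→bottom (larger, more shielded atoms).
Neither a single period nor a single group — weigh both effects.
Br > C: period and group pull opposite ways; the across-period shift dominates (2.96 vs 2.55).
F > Br: F sits above Br in group 17, so the down-group effect alone puts F higher.
For reference (Pauling): C 2.55, F 3.98, Br 2.96.
So from highest to lowest: F > Br > C.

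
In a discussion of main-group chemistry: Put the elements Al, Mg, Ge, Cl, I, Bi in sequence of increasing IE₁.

Across a period the outer electron is held more tightly (higher IE₁); down a group it sits in a higher shell, more shielded, and comes off more easily.
Here both period and group differ, so the two effects have to be weighed against each other.
Bi > Al: period and group pull opposite ways; the across-period shift dominates (703 vs 578 kJ/mol).
Mg > Bi: the two effects oppose for this pair; the down-group effect wins (738 vs 703 kJ/mol).
Ge > Mg: the two effects oppose for this pair; the across-period effect wins (762 vs 738 kJ/mol).
I > Ge: period and group pull opposite ways; the across-period shift dominates (1008 vs 762 kJ/mol).
Cl > I: Cl sits above I in group 17, so the down-group effect alone puts Cl higher.
Note the exception: Mg has a higher first ionization energy than Al, contrary to the simple trend — Al's single 3p electron is easier to remove than one from Mg's filled 3s².
Tabulated first ionization energy (kJ/mol): Mg 738, Al 578, Cl 1251, Ge 762, I 1008, Bi 703.
So from lowest to highest: Al < Bi < Mg < Ge < I < Cl.

Al < Bi < Mg < Ge < I < Cl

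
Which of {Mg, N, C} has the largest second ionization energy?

After 1 electron has been removed, what remains? Mg⁺ still has 1 valence electron; N⁺ still has 4 valence electrons; C⁺ still has 3 valence electrons.
All are still removing valence electrons, so compare the +1 ions as you would atoms: IE_2 generally rises across a period (higher Z_eff) and falls down a group (larger shell), subject to the usual subshell exceptions.
Valence configurations: Mg⁺ [Ne]3s¹, N⁺ [He]2s²2p², C⁺ [He]2s²2p¹.
The numbers (kJ/mol): Mg 1451, N 2856, C 2353.
Putting it together, IE_2: Mg < C < N.

N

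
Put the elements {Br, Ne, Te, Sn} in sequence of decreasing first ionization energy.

Ne is in period 2, group 18; Br is in period 4, group 17; Sn is in period 5, group 14; Te is in period 5, group 16.
Removing the outermost electron gets harder across a period and easier down a group.
Neither a single period nor a single group — weigh both effects.
Te > Sn: both are in period 5; the period trend gives Te the larger value.
Br > Te: both effects reinforce here, so Br is clearly the higher of the two.
Ne > Br: relative to Br, both the across-period and down-group shifts push Ne's first ionization energy up.
For reference (kJ/mol): Ne 2081, Br 1140, Sn 709, Te 869.
So from highest to lowest: Ne > Br > Te > Sn.

Ne > Br > Te > Sn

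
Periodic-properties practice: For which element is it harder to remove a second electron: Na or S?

IE_2 is the cost of taking one more electron from the +1 cation: Na⁺ is the bare [Ne] core; S⁺ still has 5 valence electrons.
Core electrons are held far more tightly than valence electrons, so Na tops the IE_2 order.
Tabulated IE_2 (kJ/mol): Na 4562, S 2252.
Putting it together, IE_2: S < Na.

Na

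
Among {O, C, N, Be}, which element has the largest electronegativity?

Be is in period 2, group 2; C is in period 2, group 14; N is in period 2, group 15; O is in period 2, group 16.
Electronegativity increases across a period and decreases down a group, tracking effective nuclear charge and atomic size.
All lie in period 2, so electronegativity increases left to right.
The largest electronegativity among these belongs to O.

O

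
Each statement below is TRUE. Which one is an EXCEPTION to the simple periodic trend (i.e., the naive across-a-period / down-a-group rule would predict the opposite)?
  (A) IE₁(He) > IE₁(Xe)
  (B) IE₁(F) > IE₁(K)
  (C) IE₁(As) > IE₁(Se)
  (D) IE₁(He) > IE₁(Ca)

The general trend: first ionization energy increases across a period and decreases down a group.
(A) He (period 1, group 18) vs Xe (period 5, group 18): the stated order agrees with the simple trend.
(B) F (period 2, group 17) vs K (period 4, group 1): the stated order agrees with the simple trend.
(C) As (period 4, group 15) vs Se (period 4, group 16): the stated order contradicts the simple trend.
(D) He (period 1, group 18) vs Ca (period 4, group 2): the stated order agrees with the simple trend.
The exception is (C): Se (4p⁴) ionizes more easily than half-filled As (4p³).

(C)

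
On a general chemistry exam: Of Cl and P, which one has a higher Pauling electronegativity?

P is in period 3, group 15; Cl is in period 3, group 17.
Smaller atoms with higher effective nuclear charge are more electronegative.
All lie in period 3, so electronegativity increases left to right.
So Cl has the higher Pauling electronegativity (Cl > P).

Cl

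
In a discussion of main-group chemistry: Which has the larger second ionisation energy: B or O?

O

The second ionization energy removes an electron from the +1 ion. For each element: B⁺ still has 2 valence electrons; O⁺ still has 5 valence electrons.
All are still removing valence electrons, so compare the +1 ions as you would atoms: IE_2 generally rises across a period (higher Z_eff) and falls down a group (larger shell), subject to the usual subshell exceptions.
Valence configurations: B⁺ [He]2s², O⁺ [He]2s²2p³.
Approximate IE_2 values (kJ/mol): B 2427, O 3388.
Hence IE_2: B < O.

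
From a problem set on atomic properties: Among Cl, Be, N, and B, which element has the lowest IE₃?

After 2 electrons have been removed, what remains? Cl²⁺ still has 5 valence electrons; Be²⁺ is the bare [He] core; N²⁺ still has 3 valence electrons; B²⁺ still has 1 valence electron.
Core electrons are held far more tightly than valence electrons, so Be tops the IE_3 order.
Valence configurations: Cl²⁺ [Ne]3s²3p³, N²⁺ [He]2s²2p¹, B²⁺ [He]2s¹.
The numbers (kJ/mol): Cl 3822, Be 14849, N 4578, B 3660.
Putting it together, IE_3: B < Cl < N < Be.

B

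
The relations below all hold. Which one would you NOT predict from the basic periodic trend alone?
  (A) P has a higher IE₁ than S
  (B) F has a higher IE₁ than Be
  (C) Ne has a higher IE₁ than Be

The general trend: IE₁ increases across a period and decreases down a group.
(A) P (period 3, group 15) vs S (period 3, group 16): the stated order contradicts the simple trend.
(B) F (period 2, group 17) vs Be (period 2, group 2): the stated order agrees with the simple trend.
(C) Ne (period 2, group 18) vs Be (period 2, group 2): the stated order agrees with the simple trend.
The exception is (A): S (3p⁴) ionizes more easily than half-filled P (3p³) because the paired 3p electron in S is pushed out by e⁻–e⁻ repulsion.

(A)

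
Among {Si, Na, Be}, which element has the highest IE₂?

After 1 electron has been removed, what remains? Si⁺ still has 3 valence electrons; Na⁺ is the bare [Ne] core; Be⁺ still has 1 valence electron.
Pulling an electron out of a noble-gas core costs far more than removing a remaining valence electron, so Na sits at the high end of IE_2.
Valence configurations: Si⁺ [Ne]3s²3p¹, Be⁺ [He]2s¹.
Approximate IE_2 values (kJ/mol): Si 1577, Na 4562, Be 1757.
So the second ionization energies run Si < Be < Na.

Na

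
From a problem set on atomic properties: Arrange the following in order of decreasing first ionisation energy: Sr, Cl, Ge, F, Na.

F, Cl, Ge, Sr, Na

F is in period 2, group 17; Na is in period 3, group 1; Cl is in period 3, group 17; Ge is in period 4, group 14; Sr is in period 5, group 2.
Across a period the outer electron is held more tightly (higher IE₁); down a group it sits in a higher shell, more shielded, and comes off more easily.
These span different periods and groups, so the two trends combine.
Sr > Na: period and group pull opposite ways; the across-period shift dominates (550 vs 496 kJ/mol).
Ge > Sr: relative to Sr, both the across-period and down-group shifts push Ge's first ionization energy up.
Cl > Ge: both effects reinforce here, so Cl is clearly the higher of the two.
F > Cl: F sits above Cl in group 17, so the down-group effect alone puts F higher.
Tabulated first ionization energy (kJ/mol): F 1681, Na 496, Cl 1251, Ge 762, Sr 550.
So from highest to lowest: F > Cl > Ge > Sr > Na.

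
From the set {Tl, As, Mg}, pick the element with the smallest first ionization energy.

Tl

Mg is in period 3, group 2; As is in period 4, group 15; Tl is in period 6, group 13.
Removing the outermost electron gets harder across a period and easier down a group.
Neither a single period nor a single group — weigh both effects.
Mg > Tl: period and group pull opposite ways; the down-group shift dominates (738 vs 589 kJ/mol).
As > Mg: the two effects oppose for this pair; the across-period effect wins (947 vs 738 kJ/mol).
Tabulated first ionization energy (kJ/mol): Mg 738, As 947, Tl 589.
The smallest first ionization energy among these belongs to Tl.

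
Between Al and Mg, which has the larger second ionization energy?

IE_2 is the cost of taking one more electron from the +1 cation: Al⁺ still has 2 valence electrons; Mg⁺ still has 1 valence electron.
All are still removing valence electrons, so compare the +1 ions as you would atoms: IE_2 generally rises across a period (higher Z_eff) and falls down a group (larger shell), subject to the usual subshell exceptions.
Valence configurations: Al⁺ [Ne]3s², Mg⁺ [Ne]3s¹.
The numbers (kJ/mol): Al 1817, Mg 1451.
Putting it together, IE_2: Mg < Al.

Al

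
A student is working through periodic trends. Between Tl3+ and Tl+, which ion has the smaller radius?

Tl3+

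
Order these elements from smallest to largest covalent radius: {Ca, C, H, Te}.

H is in period 1, group 1; C is in period 2, group 14; Ca is in period 4, group 2; Te is in period 5, group 16.
Across a period the added protons contract the valence shell; down a group each new principal shell makes the atom larger.
Neither a single period nor a single group — weigh both effects.
C > H: the two effects oppose for this pair; the down-group effect wins (75 vs 32 pm).
Te > C: period and group pull opposite ways; the down-group shift dominates (136 vs 75 pm).
Ca > Te: period and group pull opposite ways; the across-period shift dominates (171 vs 136 pm).
Tabulated atomic radius (pm): H 32, C 75, Ca 171, Te 136.
So from smallest to largest: H < C < Te < Ca.

H, C, Te, Ca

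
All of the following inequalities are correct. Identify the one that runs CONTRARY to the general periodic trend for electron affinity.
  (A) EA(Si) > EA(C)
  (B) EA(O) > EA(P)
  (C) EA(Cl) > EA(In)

(A)

The general trend: electron affinity increases across a period and decreases down a group.
(A) Si (period 3, group 14) vs C (period 2, group 14): the stated order contradicts the simple trend.
(B) O (period 2, group 16) vs P (period 3, group 15): the stated order agrees with the simple trend.
(C) Cl (period 3, group 17) vs In (period 5, group 13): the stated order agrees with the simple trend.
The exception is (A): Si's larger, more diffuse 3p orbitals accept an added electron slightly more readily than C's compact 2p.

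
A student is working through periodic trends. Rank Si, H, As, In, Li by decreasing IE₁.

H > As > Si > In > Li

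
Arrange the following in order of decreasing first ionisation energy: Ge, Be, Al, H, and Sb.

H is in period 1, group 1; Be is in period 2, group 2; Al is in period 3, group 13; Ge is in period 4, group 14; Sb is in period 5, group 15.
IE₁ increases left→right with effective nuclear charge and decreases top→bottom as the valence shell moves farther out.
A diagonal step moves right (one effect) and down (the opposite effect) at once.
Ge > Al: period and group pull opposite ways; the across-period shift dominates (762 vs 578 kJ/mol).
Sb > Ge: period and group pull opposite ways; the across-period shift dominates (831 vs 762 kJ/mol).
Be > Sb: the two effects oppose for this pair; the down-group effect wins (900 vs 831 kJ/mol).
H > Be: period and group pull opposite ways; the down-group shift dominates (1312 vs 900 kJ/mol).
Tabulated first ionization energy (kJ/mol): H 1312, Be 900, Al 578, Ge 762, Sb 831.
So from highest to lowest: H > Be > Sb > Ge > Al.

H > Be > Sb > Ge > Al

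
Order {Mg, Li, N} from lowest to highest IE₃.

Consider each +2 ion: Mg²⁺ is the bare [Ne] core; Li²⁺ is already 1 electron into the core; N²⁺ still has 3 valence electrons.
Core electrons are held far more tightly than valence electrons, so Mg and Li top the IE_3 order.
The numbers (kJ/mol): Mg 7733, Li 11815, N 4578.
Overall IE_3 order: N < Mg < Li.

N < Mg < Li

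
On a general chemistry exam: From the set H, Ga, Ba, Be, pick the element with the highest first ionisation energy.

H

IE₁ increases left→right with effective nuclear charge and decreases top→bottom as the valence shell moves farther out.
Neither a single period nor a single group — weigh both effects.
Ga > Ba: both effects reinforce here, so Ga is clearly the higher of the two.
Be > Ga: period and group pull opposite ways; the down-group shift dominates (900 vs 579 kJ/mol).
H > Be: the two effects oppose for this pair; the down-group effect wins (1312 vs 900 kJ/mol).
For reference (kJ/mol): H 1312, Be 900, Ga 579, Ba 503.
The highest first ionisation energy among these belongs to H.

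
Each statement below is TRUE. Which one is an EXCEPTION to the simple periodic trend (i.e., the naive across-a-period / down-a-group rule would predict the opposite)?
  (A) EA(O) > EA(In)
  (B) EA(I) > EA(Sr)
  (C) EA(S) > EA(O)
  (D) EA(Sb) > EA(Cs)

(C)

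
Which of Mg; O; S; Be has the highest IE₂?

IE_2 is the cost of taking one more electron from the +1 cation: Mg⁺ still has 1 valence electron; O⁺ still has 5 valence electrons; S⁺ still has 5 valence electrons; Be⁺ still has 1 valence electron.
All are still removing valence electrons, so compare the +1 ions as you would atoms: IE_2 generally rises across a period (higher Z_eff) and falls down a group (larger shell), subject to the usual subshell exceptions.
Valence configurations: Mg⁺ [Ne]3s¹, O⁺ [He]2s²2p³, S⁺ [Ne]3s²3p³, Be⁺ [He]2s¹.
Tabulated IE_2 (kJ/mol): Mg 1451, O 3388, S 2252, Be 1757.
Hence IE_2: Mg < Be < S < O.

O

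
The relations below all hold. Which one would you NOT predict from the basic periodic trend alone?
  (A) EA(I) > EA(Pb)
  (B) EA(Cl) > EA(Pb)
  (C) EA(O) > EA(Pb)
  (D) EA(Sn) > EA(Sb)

(D)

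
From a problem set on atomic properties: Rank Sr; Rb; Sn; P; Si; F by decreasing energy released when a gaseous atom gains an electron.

F is in period 2, group 17; Si is in period 3, group 14; P is in period 3, group 15; Rb is in period 5, group 1; Sr is in period 5, group 2; Sn is in period 5, group 14.
EA tends to increase across a period and decrease down a group, though the pattern is less regular than for IE or radius.
Here both period and group differ, so the two effects have to be weighed against each other.
Rb > Sr: this pair runs against the simple trend — see the exception note.
P > Rb: both effects reinforce here, so P is clearly the higher of the two.
Sn > P: this pair runs against the simple trend — see the exception note.
Si > Sn: Si sits above Sn in group 14, so the down-group effect alone puts Si higher.
F > Si: relative to Si, both the across-period and down-group shifts push F's electron affinity up.
Note the exception: Rb has a higher electron affinity than Sr, contrary to the simple trend — adding an electron to Sr (ns²) has to open a new, higher-energy np subshell, which is unfavourable.
Note the exception: Sn has a higher electron affinity than P, contrary to the simple trend — adding an electron to P's half-filled np³ subshell costs electron-pairing energy.
Note the exception: Si has a higher electron affinity than P, contrary to the simple trend — adding an electron to P's half-filled 3p³ is unfavourable, so Si (3p²) has the more exothermic EA.
Tabulated electron affinity (kJ/mol): F 328, Si 134, P 72, Rb 47, Sr 5, Sn 107.
So from highest to lowest: F > Si > Sn > P > Rb > Sr.

F, Si, Sn, P, Rb, Sr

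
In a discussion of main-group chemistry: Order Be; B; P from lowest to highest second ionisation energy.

IE_2 is the cost of taking one more electron from the +1 cation: Be⁺ still has 1 valence electron; B⁺ still has 2 valence electrons; P⁺ still has 4 valence electrons.
All are still removing valence electrons, so compare the +1 ions as you would atoms: IE_2 generally rises across a period (higher Z_eff) and falls down a group (larger shell), subject to the usual subshell exceptions.
Valence configurations: Be⁺ [He]2s¹, B⁺ [He]2s², P⁺ [Ne]3s²3p².
The numbers (kJ/mol): Be 1757, B 2427, P 1907.
Putting it together, IE_2: Be < P < B.

Be < P < B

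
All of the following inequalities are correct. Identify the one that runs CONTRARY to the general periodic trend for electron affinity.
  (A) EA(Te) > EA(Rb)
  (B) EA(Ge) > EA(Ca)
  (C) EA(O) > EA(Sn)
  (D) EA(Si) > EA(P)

The general trend: electron affinity increases across a period and decreases down a group.
(A) Te (period 5, group 16) vs Rb (period 5, group 1): the stated order agrees with the simple trend.
(B) Ge (period 4, group 14) vs Ca (period 4, group 2): the stated order agrees with the simple trend.
(C) O (period 2, group 16) vs Sn (period 5, group 14): the stated order agrees with the simple trend.
(D) Si (period 3, group 14) vs P (period 3, group 15): the stated order contradicts the simple trend.
The exception is (D): adding an electron to P's half-filled 3p³ is unfavourable, so Si (3p²) has the more exothermic EA.

(D)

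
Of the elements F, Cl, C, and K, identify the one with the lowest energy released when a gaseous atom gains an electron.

K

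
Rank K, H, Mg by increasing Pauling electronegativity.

K, Mg, H

H is in period 1, group 1; Mg is in period 3, group 2; K is in period 4, group 1.
Atoms toward the upper right of the periodic table pull bonding electrons most strongly.
Neither a single period nor a single group — weigh both effects.
Mg > K: relative to K, both the across-period and down-group shifts push Mg's electronegativity up.
H > Mg: period and group pull opposite ways; the down-group shift dominates (2.20 vs 1.31).
Approximate values (Pauling): H 2.20, Mg 1.31, K 0.82.
So from lowest to highest: K < Mg < H.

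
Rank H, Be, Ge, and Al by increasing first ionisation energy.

Al, Ge, Be, H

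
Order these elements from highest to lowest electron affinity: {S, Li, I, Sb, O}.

Li is in period 2, group 1; O is in period 2, group 16; S is in period 3, group 16; Sb is in period 5, group 15; I is in period 5, group 17.
Adding an electron releases more energy for atoms nearer the top right (short of the noble gases).
Here both period and group differ, so the two effects have to be weighed against each other.
Sb > Li: the two effects oppose for this pair; the across-period effect wins (103 vs 60 kJ/mol).
O > Sb: relative to Sb, both the across-period and down-group shifts push O's electron affinity up.
S > O: this pair runs against the simple trend — see the exception note.
I > S: the two effects oppose for this pair; the across-period effect wins (295 vs 200 kJ/mol).
Note the exception: S has a higher electron affinity than O, contrary to the simple trend — the compact 2p subshell of O repels the added electron more than S's larger 3p does.
Tabulated electron affinity (kJ/mol): Li 60, O 141, S 200, Sb 103, I 295.
So from highest to lowest: I > S > O > Sb > Li.

I, S, O, Sb, Li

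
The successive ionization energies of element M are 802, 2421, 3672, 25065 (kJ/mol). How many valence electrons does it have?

3

Look for the largest jump between consecutive ionization energies: IE4/IE3 ≈ 6.8, far larger than any earlier ratio.
That jump marks the point where a core electron is being removed. So the atom has 3 valence electrons.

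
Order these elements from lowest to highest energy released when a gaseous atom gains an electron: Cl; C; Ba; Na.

Ba, Na, C, Cl

C is in period 2, group 14; Na is in period 3, group 1; Cl is in period 3, group 17; Ba is in period 6, group 2.
Adding an electron releases more energy for atoms nearer the top right (short of the noble gases).
Here both period and group differ, so the two effects have to be weighed against each other.
Na > Ba: the two effects oppose for this pair; the down-group effect wins (53 vs 14 kJ/mol).
C > Na: relative to Na, both the across-period and down-group shifts push C's electron affinity up.
Cl > C: the two effects oppose for this pair; the across-period effect wins (349 vs 122 kJ/mol).
Approximate values (kJ/mol): C 122, Na 53, Cl 349, Ba 14.
So from lowest to highest: Ba < Na < C < Cl.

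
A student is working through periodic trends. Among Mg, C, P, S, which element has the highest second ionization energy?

C

The second ionization energy removes an electron from the +1 ion. For each element: Mg⁺ still has 1 valence electron; C⁺ still has 3 valence electrons; P⁺ still has 4 valence electrons; S⁺ still has 5 valence electrons.
All are still removing valence electrons, so compare the +1 ions as you would atoms: IE_2 generally rises across a period (higher Z_eff) and falls down a group (larger shell), subject to the usual subshell exceptions.
Valence configurations: Mg⁺ [Ne]3s¹, C⁺ [He]2s²2p¹, P⁺ [Ne]3s²3p², S⁺ [Ne]3s²3p³.
Tabulated IE_2 (kJ/mol): Mg 1451, C 2353, P 1907, S 2252.
Hence IE_2: Mg < P < S < C.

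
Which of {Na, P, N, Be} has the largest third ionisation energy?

Be

Consider each +2 ion: Na²⁺ is already 1 electron into the core; P²⁺ still has 3 valence electrons; N²⁺ still has 3 valence electrons; Be²⁺ is the bare [He] core.
Pulling an electron out of a noble-gas core costs far more than removing a remaining valence electron, so Na and Be sit at the high end of IE_3.
Valence configurations: P²⁺ [Ne]3s²3p¹, N²⁺ [He]2s²2p¹.
The numbers (kJ/mol): Na 6910, P 2914, N 4578, Be 14849.
So the third ionization energies run P < N < Na < Be.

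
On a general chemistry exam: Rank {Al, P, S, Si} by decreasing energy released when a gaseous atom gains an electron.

S > Si > P > Al

Al is in period 3, group 13; Si is in period 3, group 14; P is in period 3, group 15; S is in period 3, group 16.
Electron affinity generally becomes more exothermic across a period toward the halogens and less exothermic down a group.
All lie in period 3; the across-period trend (electron affinity increases left to right) applies, with the exception below.
Note the exception: Si has a higher electron affinity than P, contrary to the simple trend — adding an electron to P's half-filled 3p³ is unfavourable, so Si (3p²) has the more exothermic EA.
Tabulated electron affinity (kJ/mol): Al 42, Si 134, P 72, S 200.
So from highest to lowest: S > Si > P > Al.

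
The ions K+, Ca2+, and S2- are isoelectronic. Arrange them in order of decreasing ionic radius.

All of these have 18 electrons, so size is governed by nuclear charge alone: the more protons, the stronger the pull on the same electron cloud, and the smaller the ion.
Nuclear charges: Ca2+ (Z=20), K+ (Z=19), S2- (Z=16).
Largest to smallest: S2- > K+ > Ca2+.

S2-, K+, Ca2+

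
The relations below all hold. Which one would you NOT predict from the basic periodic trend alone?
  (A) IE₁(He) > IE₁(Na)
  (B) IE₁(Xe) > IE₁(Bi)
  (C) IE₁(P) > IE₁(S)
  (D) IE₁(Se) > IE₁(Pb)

(C)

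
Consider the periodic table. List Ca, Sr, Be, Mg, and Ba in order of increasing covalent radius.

Be, Mg, Ca, Sr, Ba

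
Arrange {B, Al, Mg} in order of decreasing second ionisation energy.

Consider each +1 ion: B⁺ still has 2 valence electrons; Al⁺ still has 2 valence electrons; Mg⁺ still has 1 valence electron.
All are still removing valence electrons, so compare the +1 ions as you would atoms: IE_2 generally rises across a period (higher Z_eff) and falls down a group (larger shell), subject to the usual subshell exceptions.
Valence configurations: B⁺ [He]2s², Al⁺ [Ne]3s², Mg⁺ [Ne]3s¹.
Tabulated IE_2 (kJ/mol): B 2427, Al 1817, Mg 1451.
Overall IE_2 order: Mg < Al < B.

B, Al, Mg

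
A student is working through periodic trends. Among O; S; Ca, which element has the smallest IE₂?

Ca

IE_2 is the cost of taking one more electron from the +1 cation: O⁺ still has 5 valence electrons; S⁺ still has 5 valence electrons; Ca⁺ still has 1 valence electron.
All are still removing valence electrons, so compare the +1 ions as you would atoms: IE_2 generally rises across a period (higher Z_eff) and falls down a group (larger shell), subject to the usual subshell exceptions.
Valence configurations: O⁺ [He]2s²2p³, S⁺ [Ne]3s²3p³, Ca⁺ [Ar]4s¹.
The numbers (kJ/mol): O 3388, S 2252, Ca 1145.
So the second ionization energies run Ca < S < O.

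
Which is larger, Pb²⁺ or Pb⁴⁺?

Both ions have Z = 82 protons, but Pb⁴⁺ has lost more electrons, so its remaining electrons feel a larger effective nuclear charge per electron and are pulled in more tightly.
Higher positive charge → smaller ion, so Pb²⁺ > Pb⁴⁺.

Pb²⁺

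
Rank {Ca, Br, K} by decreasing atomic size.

K > Ca > Br

Radius decreases left→right (rising Z_eff, same n) and increases top→bottom (higher n).
All lie in period 4, so atomic radius increases right to left.
So from largest to smallest: K > Ca > Br.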